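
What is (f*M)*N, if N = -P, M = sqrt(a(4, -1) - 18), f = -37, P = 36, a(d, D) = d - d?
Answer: 3996*I*sqrt(2) ≈ 5651.2*I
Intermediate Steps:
a(d, D) = 0
M = 3*I*sqrt(2) (M = sqrt(0 - 18) = sqrt(-18) = 3*I*sqrt(2) ≈ 4.2426*I)
N = -36 (N = -1*36 = -36)
(f*M)*N = -111*I*sqrt(2)*(-36) = 3996*I*sqrt(2)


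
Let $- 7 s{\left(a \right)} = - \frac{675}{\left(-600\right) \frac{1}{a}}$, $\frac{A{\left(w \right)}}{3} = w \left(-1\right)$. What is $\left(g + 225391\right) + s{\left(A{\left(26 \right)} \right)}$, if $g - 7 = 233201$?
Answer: $\frac{12841123}{28} \approx 4.5861 \cdot 10^{5}$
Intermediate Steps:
$g = 233208$ ($g = 7 + 233201 = 233208$)
$A{\left(w \right)} = - 3 w$ ($A{\left(w \right)} = 3 w \left(-1\right) = 3 \left(- w\right) = - 3 w$)
$s{\left(a \right)} = - \frac{9 a}{56}$ ($s{\left(a \right)} = - \frac{\left(-675\right) \frac{1}{\left(-600\right) \frac{1}{a}}}{7} = - \frac{\left(-675\right) \left(- \frac{a}{600}\right)}{7} = - \frac{\frac{9}{8} a}{7} = - \frac{9 a}{56}$)
$\left(g + 225391\right) + s{\left(A{\left(26 \right)} \right)} = \left(233208 + 225391\right) - \frac{9 \left(\left(-3\right) 26\right)}{56} = 458599 - - \frac{351}{28} = 458599 + \frac{351}{28} = \frac{12841123}{28}$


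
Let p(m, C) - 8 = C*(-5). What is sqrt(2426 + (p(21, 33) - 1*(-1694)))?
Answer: sqrt(3963) ≈ 62.952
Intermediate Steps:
p(m, C) = 8 - 5*C (p(m, C) = 8 + C*(-5) = 8 - 5*C)
sqrt(2426 + (p(21, 33) - 1*(-1694))) = sqrt(2426 + ((8 - 5*33) - 1*(-1694))) = sqrt(2426 + ((8 - 165) + 1694)) = sqrt(2426 + (-157 + 1694)) = sqrt(2426 + 1537) = sqrt(3963)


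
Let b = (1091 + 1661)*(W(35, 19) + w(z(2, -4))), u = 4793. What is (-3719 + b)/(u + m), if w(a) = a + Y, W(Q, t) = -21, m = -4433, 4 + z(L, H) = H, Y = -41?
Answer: -65453/120 ≈ -545.44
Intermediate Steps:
z(L, H) = -4 + H
w(a) = -41 + a (w(a) = a - 41 = -41 + a)
b = -192640 (b = (1091 + 1661)*(-21 + (-41 + (-4 - 4))) = 2752*(-21 + (-41 - 8)) = 2752*(-21 - 49) = 2752*(-70) = -192640)
(-3719 + b)/(u + m) = (-3719 - 192640)/(4793 - 4433) = -196359/360 = -196359*1/360 = -65453/120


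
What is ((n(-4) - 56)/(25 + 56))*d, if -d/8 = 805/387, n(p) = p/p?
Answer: 354200/31347 ≈ 11.299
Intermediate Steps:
n(p) = 1
d = -6440/387 ≈ -16.641
((n(-4) - 56)/(25 + 56))*d = ((1 - 56)/(25 + 56))*(-6440/387) = -55/81*(-6440/387) = 354200/31347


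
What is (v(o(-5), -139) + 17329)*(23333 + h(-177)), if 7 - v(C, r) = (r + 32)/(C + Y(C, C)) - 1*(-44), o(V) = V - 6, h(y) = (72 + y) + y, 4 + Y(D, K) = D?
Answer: 10361078735/26 ≈ 3.9850e+8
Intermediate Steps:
Y(D, K) = -4 + D
h(y) = 72 + 2*y
o(V) = -6 + V
v(C, r) = -37 - (32 + r)/(-4 + 2*C) (v(C, r) = 7 - ((r + 32)/(C + (-4 + C)) - 1*(-44)) = 7 - ((32 + r)/(-4 + 2*C) + 44) = 7 - (44 + (32 + r)/(-4 + 2*C)) = 7 + (-44 - (32 + r)/(-4 + 2*C)) = -37 - (32 + r)/(-4 + 2*C))
(v(o(-5), -139) + 17329)*(23333 + h(-177)) = ((116 - 1*(-139) - 74*(-6 - 5))/(2*(-2 + (-6 - 5))) + 17329)*(23333 + (72 + 2*(-177))) = ((116 + 139 - 74*(-11))/(2*(-2 - 11)) + 17329)*(23333 + (72 - 354)) = ((½)*(116 + 139 + 814)/(-13) + 17329)*(23333 - 282) = ((½)*(-1/13)*1069 + 17329)*23051 = (-1069/26 + 17329)*23051 = (449485/26)*23051 = 10361078735/26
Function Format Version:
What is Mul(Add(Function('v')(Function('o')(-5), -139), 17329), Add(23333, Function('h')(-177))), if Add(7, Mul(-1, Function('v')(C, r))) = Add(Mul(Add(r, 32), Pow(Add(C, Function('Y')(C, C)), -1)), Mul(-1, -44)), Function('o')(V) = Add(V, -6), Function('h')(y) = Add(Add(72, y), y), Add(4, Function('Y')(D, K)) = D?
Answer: Rational(10361078735, 26) ≈ 3.9850e+8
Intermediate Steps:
Function('Y')(D, K) = Add(-4, D)
Function('h')(y) = Add(72, Mul(2, y))
Function('o')(V) = Add(-6, V)
Function('v')(C, r) = Add(-37, Mul(-1, Pow(Add(-4, Mul(2, C)), -1), Add(32, r))) (Function('v')(C, r) = Add(7, Mul(-1, Add(Mul(Add(r, 32), Pow(Add(C, Add(-4, C)), -1)), Mul(-1, -44)))) = Add(7, Mul(-1, Add(Mul(Add(32, r), Pow(Add(-4, Mul(2, C)), -1)), 44))) = Add(7, Mul(-1, Add(Mul(Pow(Add(-4, Mul(2, C)), -1), Add(32, r)), 44))) = Add(7, Mul(-1, Add(44, Mul(Pow(Add(-4, Mul(2, C)), -1), Add(32, r))))) = Add(7, Add(-44, Mul(-1, Pow(Add(-4, Mul(2, C)), -1), Add(32, r)))) = Add(-37, Mul(-1, Pow(Add(-4, Mul(2, C)), -1), Add(32, r))))
Mul(Add(Function('v')(Function('o')(-5), -139), 17329), Add(23333, Function('h')(-177))) = Mul(Add(Mul(Rational(1, 2), Pow(Add(-2, Add(-6, -5)), -1), Add(116, Mul(-1, -139), Mul(-74, Add(-6, -5)))), 17329), Add(23333, Add(72, Mul(2, -177)))) = Mul(Add(Mul(Rational(1, 2), Pow(Add(-2, -11), -1), Add(116, 139, Mul(-74, -11))), 17329), Add(23333, Add(72, -354))) = Mul(Add(Mul(Rational(1, 2), Pow(-13, -1), Add(116, 139, 814)), 17329), Add(23333, -282)) = Mul(Add(Mul(Rational(1, 2), Rational(-1, 13), 1069), 17329), 23051) = Mul(Add(Rational(-1069, 26), 17329), 23051) = Mul(Rational(449485, 26), 23051) = Rational(10361078735, 26)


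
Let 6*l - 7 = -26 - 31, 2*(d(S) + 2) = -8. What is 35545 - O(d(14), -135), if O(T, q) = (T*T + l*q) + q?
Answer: 34519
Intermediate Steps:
d(S) = -6 (d(S) = -2 + (½)*(-8) = -2 - 4 = -6)
l = -25/3 (l = 7/6 + (-26 - 31)/6 = 7/6 + (⅙)*(-57) = 7/6 - 19/2 = -25/3 ≈ -8.3333)
O(T, q) = T² - 22*q/3 (O(T, q) = (T*T - 25*q/3) + q = (T² - 25*q/3) + q = T² - 22*q/3)
35545 - O(d(14), -135) = 35545 - ((-6)² - 22/3*(-135)) = 35545 - (36 + 990) = 35545 - 1*1026 = 35545 - 1026 = 34519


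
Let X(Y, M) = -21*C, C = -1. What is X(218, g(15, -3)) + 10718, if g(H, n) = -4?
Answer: 10739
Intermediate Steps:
X(Y, M) = 21 (X(Y, M) = -21*(-1) = 21)
X(218, g(15, -3)) + 10718 = 21 + 10718 = 10739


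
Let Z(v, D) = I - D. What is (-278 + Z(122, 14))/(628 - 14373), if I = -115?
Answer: 407/13745 ≈ 0.029611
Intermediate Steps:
Z(v, D) = -115 - D
(-278 + Z(122, 14))/(628 - 14373) = (-278 + (-115 - 1*14))/(628 - 14373) = (-278 + (-115 - 14))/(-13745) = (-278 - 129)*(-1/13745) = -407*(-1/13745) = 407/13745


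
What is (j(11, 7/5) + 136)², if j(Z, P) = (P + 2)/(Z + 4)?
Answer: 104387089/5625 ≈ 18558.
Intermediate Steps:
j(Z, P) = (2 + P)/(4 + Z)
(j(11, 7/5) + 136)² = ((2 + 7/5)/(4 + 11) + 136)² = ((2 + 7*(⅕))/15 + 136)² = ((2 + 7/5)/15 + 136)² = ((1/15)*(17/5) + 136)² = (17/75 + 136)² = (10217/75)² = 104387089/5625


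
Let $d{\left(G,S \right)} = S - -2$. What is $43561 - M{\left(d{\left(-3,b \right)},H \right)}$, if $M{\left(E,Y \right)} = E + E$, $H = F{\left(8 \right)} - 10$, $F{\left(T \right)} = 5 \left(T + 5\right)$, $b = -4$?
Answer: $43565$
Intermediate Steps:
$d{\left(G,S \right)} = 2 + S$ ($d{\left(G,S \right)} = S + 2 = 2 + S$)
$F{\left(T \right)} = 25 + 5 T$ ($F{\left(T \right)} = 5 \left(5 + T\right) = 25 + 5 T$)
$H = 55$ ($H = \left(25 + 5 \cdot 8\right) - 10 = \left(25 + 40\right) - 10 = 65 - 10 = 55$)
$M{\left(E,Y \right)} = 2 E$
$43561 - M{\left(d{\left(-3,b \right)},H \right)} = 43561 - 2 \left(2 - 4\right) = 43561 - 2 \left(-2\right) = 43561 - -4 = 43561 + 4 = 43565$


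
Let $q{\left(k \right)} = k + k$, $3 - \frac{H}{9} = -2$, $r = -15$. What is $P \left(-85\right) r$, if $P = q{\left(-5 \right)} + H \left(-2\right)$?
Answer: $-127500$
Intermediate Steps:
$H = 45$ ($H = 27 - -18 = 27 + 18 = 45$)
$q{\left(k \right)} = 2 k$
$P = -100$ ($P = 2 \left(-5\right) + 45 \left(-2\right) = -10 - 90 = -100$)
$P \left(-85\right) r = \left(-100\right) \left(-85\right) \left(-15\right) = 8500 \left(-15\right) = -127500$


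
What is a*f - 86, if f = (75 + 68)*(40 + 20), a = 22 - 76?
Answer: -463406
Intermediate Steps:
a = -54
f = 8580 (f = 143*60 = 8580)
a*f - 86 = -54*8580 - 86 = -463320 - 86 = -463406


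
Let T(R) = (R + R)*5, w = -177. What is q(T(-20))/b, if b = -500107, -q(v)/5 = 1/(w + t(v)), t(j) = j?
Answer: -5/188540339 ≈ -2.6520e-8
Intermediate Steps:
T(R) = 10*R (T(R) = (2*R)*5 = 10*R)
q(v) = -5/(-177 + v)
q(T(-20))/b = -5/(-177 + 10*(-20))/(-500107) = -5/(-177 - 200)*(-1/500107) = -5/(-377)*(-1/500107) = -5*(-1/377)*(-1/500107) = (5/377)*(-1/500107) = -5/188540339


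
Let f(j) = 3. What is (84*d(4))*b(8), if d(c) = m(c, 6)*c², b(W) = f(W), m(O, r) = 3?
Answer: 12096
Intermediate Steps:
b(W) = 3
d(c) = 3*c²
(84*d(4))*b(8) = (84*(3*4²))*3 = (84*(3*16))*3 = (84*48)*3 = 4032*3 = 12096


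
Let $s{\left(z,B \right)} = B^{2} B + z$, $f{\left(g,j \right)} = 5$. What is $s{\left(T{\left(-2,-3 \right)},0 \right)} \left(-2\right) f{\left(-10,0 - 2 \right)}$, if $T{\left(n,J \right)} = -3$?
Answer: $30$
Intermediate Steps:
$s{\left(z,B \right)} = z + B^{3}$ ($s{\left(z,B \right)} = B^{3} + z = z + B^{3}$)
$s{\left(T{\left(-2,-3 \right)},0 \right)} \left(-2\right) f{\left(-10,0 - 2 \right)} = \left(-3 + 0^{3}\right) \left(-2\right) 5 = \left(-3 + 0\right) \left(-2\right) 5 = \left(-3\right) \left(-2\right) 5 = 6 \cdot 5 = 30$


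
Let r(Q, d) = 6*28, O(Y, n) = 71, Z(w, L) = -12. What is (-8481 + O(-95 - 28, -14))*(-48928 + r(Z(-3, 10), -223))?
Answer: 410071600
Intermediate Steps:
r(Q, d) = 168
(-8481 + O(-95 - 28, -14))*(-48928 + r(Z(-3, 10), -223)) = (-8481 + 71)*(-48928 + 168) = -8410*(-48760) = 410071600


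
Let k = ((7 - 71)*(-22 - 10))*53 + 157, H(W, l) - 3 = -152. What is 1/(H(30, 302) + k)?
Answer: 1/108552 ≈ 9.2122e-6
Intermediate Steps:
H(W, l) = -149 (H(W, l) = 3 - 152 = -149)
k = 108701 (k = -64*(-32)*53 + 157 = 2048*53 + 157 = 108544 + 157 = 108701)
1/(H(30, 302) + k) = 1/(-149 + 108701) = 1/108552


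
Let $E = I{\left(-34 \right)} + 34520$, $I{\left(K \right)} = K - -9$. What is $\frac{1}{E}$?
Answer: $\frac{1}{34495} \approx 2.899 \cdot 10^{-5}$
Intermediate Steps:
$I{\left(K \right)} = 9 + K$ ($I{\left(K \right)} = K + \left(-47 + 56\right) = K + 9 = 9 + K$)
$E = 34495$ ($E = \left(9 - 34\right) + 34520 = -25 + 34520 = 34495$)
$\frac{1}{E} = \frac{1}{34495}$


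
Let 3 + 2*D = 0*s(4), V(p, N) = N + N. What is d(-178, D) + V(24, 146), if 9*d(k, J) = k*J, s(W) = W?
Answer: 965/3 ≈ 321.67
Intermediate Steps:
V(p, N) = 2*N
D = -3/2 (D = -3/2 + (0*4)/2 = -3/2 + (½)*0 = -3/2 + 0 = -3/2 ≈ -1.5000)
d(k, J) = J*k/9 (d(k, J) = (k*J)/9 = (J*k)/9 = J*k/9)
d(-178, D) + V(24, 146) = (⅑)*(-3/2)*(-178) + 2*146 = 89/3 + 292 = 965/3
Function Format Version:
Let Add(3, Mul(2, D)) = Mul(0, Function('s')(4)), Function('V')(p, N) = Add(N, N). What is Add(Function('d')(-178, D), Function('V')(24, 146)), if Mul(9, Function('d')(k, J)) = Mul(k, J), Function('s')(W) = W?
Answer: Rational(965, 3) ≈ 321.67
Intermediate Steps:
Function('V')(p, N) = Mul(2, N)
D = Rational(-3, 2) (D = Add(Rational(-3, 2), Mul(Rational(1, 2), Mul(0, 4))) = Add(Rational(-3, 2), Mul(Rational(1, 2), 0)) = Add(Rational(-3, 2), 0) = Rational(-3, 2) ≈ -1.5000)
Function('d')(k, J) = Mul(Rational(1, 9), J, k) (Function('d')(k, J) = Mul(Rational(1, 9), Mul(k, J)) = Mul(Rational(1, 9), Mul(J, k)) = Mul(Rational(1, 9), J, k))
Add(Function('d')(-178, D), Function('V')(24, 146)) = Add(Mul(Rational(1, 9), Rational(-3, 2), -178), Mul(2, 146)) = Add(Rational(89, 3), 292) = Rational(965, 3)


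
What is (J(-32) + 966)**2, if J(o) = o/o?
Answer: 935089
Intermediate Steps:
J(o) = 1
(J(-32) + 966)**2 = (1 + 966)**2 = 967**2 = 935089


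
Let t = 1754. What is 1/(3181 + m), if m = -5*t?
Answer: -1/5589 ≈ -0.00017892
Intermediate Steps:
m = -8770 (m = -5*1754 = -8770)
1/(3181 + m) = 1/(3181 - 8770) = 1/(-5589) = -1/5589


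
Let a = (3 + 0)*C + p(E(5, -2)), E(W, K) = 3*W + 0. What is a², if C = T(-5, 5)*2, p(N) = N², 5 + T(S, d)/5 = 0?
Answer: 5625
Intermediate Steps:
T(S, d) = -25 (T(S, d) = -25 + 5*0 = -25 + 0 = -25)
E(W, K) = 3*W
C = -50 (C = -25*2 = -50)
a = 75 (a = (3 + 0)*(-50) + (3*5)² = 3*(-50) + 15² = -150 + 225 = 75)
a² = 75² = 5625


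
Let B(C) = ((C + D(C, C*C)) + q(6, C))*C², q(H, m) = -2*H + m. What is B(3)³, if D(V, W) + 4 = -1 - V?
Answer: -2000376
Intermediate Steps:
q(H, m) = m - 2*H
D(V, W) = -5 - V (D(V, W) = -4 + (-1 - V) = -5 - V)
B(C) = C²*(-17 + C) (B(C) = ((C + (-5 - C)) + (C - 2*6))*C² = (-5 + (C - 12))*C² = (-5 + (-12 + C))*C² = (-17 + C)*C² = C²*(-17 + C))
B(3)³ = (3²*(-17 + 3))³ = (9*(-14))³ = (-126)³ = -2000376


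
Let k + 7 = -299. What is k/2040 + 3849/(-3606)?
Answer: -14633/12020 ≈ -1.2174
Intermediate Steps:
k = -306 (k = -7 - 299 = -306)
k/2040 + 3849/(-3606) = -306/2040 + 3849/(-3606) = -306*1/2040 + 3849*(-1/3606) = -3/20 - 1283/1202 = -14633/12020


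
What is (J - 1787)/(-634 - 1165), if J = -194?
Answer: 283/257 ≈ 1.1012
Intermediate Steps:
(J - 1787)/(-634 - 1165) = (-194 - 1787)/(-634 - 1165) = -1981/(-1799) = -1981*(-1/1799) = 283/257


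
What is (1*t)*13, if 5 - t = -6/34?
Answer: 1144/17 ≈ 67.294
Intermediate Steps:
t = 88/17 (t = 5 - (-6)/34 = 5 - 1*(-3/17) = 5 + 3/17 = 88/17 ≈ 5.1765)
(1*t)*13 = (1*(88/17))*13 = (88/17)*13 = 1144/17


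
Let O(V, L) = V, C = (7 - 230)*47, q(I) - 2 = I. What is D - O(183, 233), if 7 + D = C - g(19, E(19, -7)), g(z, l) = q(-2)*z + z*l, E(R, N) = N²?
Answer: -11602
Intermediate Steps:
q(I) = 2 + I
C = -10481 (C = -223*47 = -10481)
g(z, l) = l*z (g(z, l) = (2 - 2)*z + z*l = 0*z + l*z = 0 + l*z = l*z)
D = -11419 (D = -7 + (-10481 - (-7)²*19) = -7 + (-10481 - 49*19) = -7 + (-10481 - 1*931) = -7 + (-10481 - 931) = -7 - 11412 = -11419)
D - O(183, 233) = -11419 - 1*183 = -11419 - 183 = -11602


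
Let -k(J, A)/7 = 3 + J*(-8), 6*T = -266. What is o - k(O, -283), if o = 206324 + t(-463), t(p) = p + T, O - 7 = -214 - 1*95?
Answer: 668249/3 ≈ 2.2275e+5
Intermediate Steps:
T = -133/3 (T = (⅙)*(-266) = -133/3 ≈ -44.333)
O = -302 (O = 7 + (-214 - 1*95) = 7 + (-214 - 95) = 7 - 309 = -302)
t(p) = -133/3 + p (t(p) = p - 133/3 = -133/3 + p)
k(J, A) = -21 + 56*J (k(J, A) = -7*(3 + J*(-8)) = -7*(3 - 8*J) = -21 + 56*J)
o = 617450/3 (o = 206324 + (-133/3 - 463) = 206324 - 1522/3 = 617450/3 ≈ 2.0582e+5)
o - k(O, -283) = 617450/3 - (-21 + 56*(-302)) = 617450/3 - (-21 - 16912) = 617450/3 - 1*(-16933) = 617450/3 + 16933 = 668249/3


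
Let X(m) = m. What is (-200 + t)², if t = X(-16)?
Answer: 46656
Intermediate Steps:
t = -16
(-200 + t)² = (-200 - 16)² = (-216)² = 46656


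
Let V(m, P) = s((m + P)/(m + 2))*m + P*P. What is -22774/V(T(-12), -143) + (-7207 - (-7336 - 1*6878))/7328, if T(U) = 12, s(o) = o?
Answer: -170719605/1043192096 ≈ -0.16365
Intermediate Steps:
V(m, P) = P² + m*(P + m)/(2 + m) (V(m, P) = ((m + P)/(m + 2))*m + P*P = ((P + m)/(2 + m))*m + P² = m*(P + m)/(2 + m) + P² = P² + m*(P + m)/(2 + m))
-22774/V(T(-12), -143) + (-7207 - (-7336 - 1*6878))/7328 = -22774*(2 + 12)/(12*(-143 + 12) + (-143)²*(2 + 12)) + (-7207 - (-7336 - 1*6878))/7328 = -22774*14/(12*(-131) + 20449*14) + (-7207 - (-7336 - 6878))*(1/7328) = -22774*14/(-1572 + 286286) + (-7207 - 1*(-14214))*(1/7328) = -22774/((1/14)*284714) + (-7207 + 14214)*(1/7328) = -22774/142357/7 + 7007*(1/7328) = -22774*7/142357 + 7007/7328 = -159418/142357 + 7007/7328 = -170719605/1043192096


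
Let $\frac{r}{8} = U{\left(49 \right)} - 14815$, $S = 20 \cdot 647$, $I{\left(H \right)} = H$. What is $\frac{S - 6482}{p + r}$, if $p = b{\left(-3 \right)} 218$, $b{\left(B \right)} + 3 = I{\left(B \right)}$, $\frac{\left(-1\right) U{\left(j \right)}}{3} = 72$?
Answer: $- \frac{3229}{60778} \approx -0.053128$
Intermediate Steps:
$U{\left(j \right)} = -216$ ($U{\left(j \right)} = \left(-3\right) 72 = -216$)
$b{\left(B \right)} = -3 + B$
$p = -1308$ ($p = \left(-3 - 3\right) 218 = \left(-6\right) 218 = -1308$)
$S = 12940$
$r = -120248$ ($r = 8 \left(-216 - 14815\right) = 8 \left(-15031\right) = -120248$)
$\frac{S - 6482}{p + r} = \frac{12940 - 6482}{-1308 - 120248} = \frac{6458}{-121556} = 6458 \left(- \frac{1}{121556}\right) = - \frac{3229}{60778}$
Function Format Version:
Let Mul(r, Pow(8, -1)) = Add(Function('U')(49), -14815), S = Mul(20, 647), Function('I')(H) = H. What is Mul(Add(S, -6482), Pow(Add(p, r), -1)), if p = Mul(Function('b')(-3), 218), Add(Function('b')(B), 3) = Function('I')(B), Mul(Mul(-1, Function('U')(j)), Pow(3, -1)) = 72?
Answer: Rational(-3229, 60778) ≈ -0.053128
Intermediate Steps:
Function('U')(j) = -216 (Function('U')(j) = Mul(-3, 72) = -216)
Function('b')(B) = Add(-3, B)
p = -1308 (p = Mul(Add(-3, -3), 218) = Mul(-6, 218) = -1308)
S = 12940
r = -120248 (r = Mul(8, Add(-216, -14815)) = Mul(8, -15031) = -120248)
Mul(Add(S, -6482), Pow(Add(p, r), -1)) = Mul(Add(12940, -6482), Pow(Add(-1308, -120248), -1)) = Mul(6458, Pow(-121556, -1)) = Mul(6458, Rational(-1, 121556)) = Rational(-3229, 60778)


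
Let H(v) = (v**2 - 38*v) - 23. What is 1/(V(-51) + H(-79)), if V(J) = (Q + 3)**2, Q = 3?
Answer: 1/9256 ≈ 0.00010804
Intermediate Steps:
H(v) = -23 + v**2 - 38*v
V(J) = 36 (V(J) = (3 + 3)**2 = 6**2 = 36)
1/(V(-51) + H(-79)) = 1/(36 + (-23 + (-79)**2 - 38*(-79))) = 1/(36 + (-23 + 6241 + 3002)) = 1/(36 + 9220) = 1/9256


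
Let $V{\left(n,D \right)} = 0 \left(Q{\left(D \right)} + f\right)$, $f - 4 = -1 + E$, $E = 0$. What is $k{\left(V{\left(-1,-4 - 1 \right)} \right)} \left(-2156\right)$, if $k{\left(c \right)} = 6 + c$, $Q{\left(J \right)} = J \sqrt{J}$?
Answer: $-12936$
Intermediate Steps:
$Q{\left(J \right)} = J^{\frac{3}{2}}$
$f = 3$ ($f = 4 + \left(-1 + 0\right) = 4 - 1 = 3$)
$V{\left(n,D \right)} = 0$ ($V{\left(n,D \right)} = 0 \left(D^{\frac{3}{2}} + 3\right) = 0 \left(3 + D^{\frac{3}{2}}\right) = 0$)
$k{\left(V{\left(-1,-4 - 1 \right)} \right)} \left(-2156\right) = \left(6 + 0\right) \left(-2156\right) = 6 \left(-2156\right) = -12936$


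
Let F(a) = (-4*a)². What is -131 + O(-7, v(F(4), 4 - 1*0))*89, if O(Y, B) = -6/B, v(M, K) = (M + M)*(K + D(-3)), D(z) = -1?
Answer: -33625/256 ≈ -131.35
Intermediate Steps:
F(a) = 16*a²
v(M, K) = 2*M*(-1 + K) (v(M, K) = (M + M)*(K - 1) = (2*M)*(-1 + K) = 2*M*(-1 + K))
-131 + O(-7, v(F(4), 4 - 1*0))*89 = -131 - 6*1/(512*(-1 + (4 - 1*0)))*89 = -131 - 6*1/(512*(-1 + (4 + 0)))*89 = -131 - 6*1/(512*(-1 + 4))*89 = -131 - 6/(2*256*3)*89 = -131 - 6/1536*89 = -131 - 6*1/1536*89 = -131 - 1/256*89 = -131 - 89/256 = -33625/256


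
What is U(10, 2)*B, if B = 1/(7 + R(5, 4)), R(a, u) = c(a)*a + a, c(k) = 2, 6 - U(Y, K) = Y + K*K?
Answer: -4/11 ≈ -0.36364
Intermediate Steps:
U(Y, K) = 6 - Y - K² (U(Y, K) = 6 - (Y + K*K) = 6 - (Y + K²) = 6 + (-Y - K²) = 6 - Y - K²)
R(a, u) = 3*a (R(a, u) = 2*a + a = 3*a)
B = 1/22 (B = 1/(7 + 3*5) = 1/(7 + 15) = 1/22 ≈ 0.045455)
U(10, 2)*B = (6 - 1*10 - 1*2²)*(1/22) = (6 - 10 - 1*4)*(1/22) = (6 - 10 - 4)*(1/22) = -8*1/22 = -4/11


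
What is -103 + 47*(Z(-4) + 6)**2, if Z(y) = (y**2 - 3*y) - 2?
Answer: 48025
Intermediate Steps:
Z(y) = -2 + y**2 - 3*y
-103 + 47*(Z(-4) + 6)**2 = -103 + 47*((-2 + (-4)**2 - 3*(-4)) + 6)**2 = -103 + 47*((-2 + 16 + 12) + 6)**2 = -103 + 47*(26 + 6)**2 = -103 + 47*32**2 = -103 + 47*1024 = -103 + 48128 = 48025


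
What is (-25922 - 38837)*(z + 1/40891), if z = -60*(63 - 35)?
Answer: 4448741187161/40891 ≈ 1.0880e+8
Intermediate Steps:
z = -1680 (z = -60*28 = -1680)
(-25922 - 38837)*(z + 1/40891) = (-25922 - 38837)*(-1680 + 1/40891) = -64759*(-1680 + 1/40891) = -64759*(-68696879/40891) = 4448741187161/40891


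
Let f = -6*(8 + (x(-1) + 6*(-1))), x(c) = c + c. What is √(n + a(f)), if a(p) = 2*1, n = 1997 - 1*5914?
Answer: 3*I*√435 ≈ 62.57*I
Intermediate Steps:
x(c) = 2*c
n = -3917 (n = 1997 - 5914 = -3917)
f = 0 (f = -6*(8 + (2*(-1) + 6*(-1))) = -6*(8 + (-2 - 6)) = -6*(8 - 8) = -6*0 = 0)
a(p) = 2
√(n + a(f)) = √(-3917 + 2) = √(-3915) = 3*I*√435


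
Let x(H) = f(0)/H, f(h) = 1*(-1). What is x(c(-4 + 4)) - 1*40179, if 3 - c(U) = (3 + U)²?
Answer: -241073/6 ≈ -40179.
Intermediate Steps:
c(U) = 3 - (3 + U)²
f(h) = -1
x(H) = -1/H
x(c(-4 + 4)) - 1*40179 = -1/(3 - (3 + (-4 + 4))²) - 1*40179 = -1/(3 - (3 + 0)²) - 40179 = -1/(3 - 1*3²) - 40179 = -1/(3 - 1*9) - 40179 = -1/(3 - 9) - 40179 = -1/(-6) - 40179 = -1*(-⅙) - 40179 = ⅙ - 40179 = -241073/6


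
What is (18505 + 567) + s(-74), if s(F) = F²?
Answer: 24548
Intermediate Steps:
(18505 + 567) + s(-74) = (18505 + 567) + (-74)² = 19072 + 5476 = 24548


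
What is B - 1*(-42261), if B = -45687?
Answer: -3426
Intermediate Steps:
B - 1*(-42261) = -45687 - 1*(-42261) = -45687 + 42261 = -3426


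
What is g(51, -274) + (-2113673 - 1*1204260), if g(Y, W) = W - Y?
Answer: -3318258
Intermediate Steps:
g(51, -274) + (-2113673 - 1*1204260) = (-274 - 1*51) + (-2113673 - 1*1204260) = (-274 - 51) + (-2113673 - 1204260) = -325 - 3317933 = -3318258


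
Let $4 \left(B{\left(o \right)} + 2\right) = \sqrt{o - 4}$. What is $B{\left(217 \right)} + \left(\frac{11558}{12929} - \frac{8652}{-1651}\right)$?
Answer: $\frac{88252408}{21345779} + \frac{\sqrt{213}}{4} \approx 7.7831$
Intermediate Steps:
$B{\left(o \right)} = -2 + \frac{\sqrt{-4 + o}}{4}$ ($B{\left(o \right)} = -2 + \frac{\sqrt{o - 4}}{4} = -2 + \frac{\sqrt{-4 + o}}{4}$)
$B{\left(217 \right)} + \left(\frac{11558}{12929} - \frac{8652}{-1651}\right) = \left(-2 + \frac{\sqrt{-4 + 217}}{4}\right) + \left(\frac{11558}{12929} - \frac{8652}{-1651}\right) = \left(-2 + \frac{\sqrt{213}}{4}\right) + \left(11558 \cdot \frac{1}{12929} - - \frac{8652}{1651}\right) = \left(-2 + \frac{\sqrt{213}}{4}\right) + \left(\frac{11558}{12929} + \frac{8652}{1651}\right) = \left(-2 + \frac{\sqrt{213}}{4}\right) + \frac{130943966}{21345779} = \frac{88252408}{21345779} + \frac{\sqrt{213}}{4}$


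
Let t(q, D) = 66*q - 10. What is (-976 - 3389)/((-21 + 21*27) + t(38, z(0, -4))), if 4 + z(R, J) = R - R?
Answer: -4365/3044 ≈ -1.4340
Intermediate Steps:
z(R, J) = -4 (z(R, J) = -4 + (R - R) = -4 + 0 = -4)
t(q, D) = -10 + 66*q
(-976 - 3389)/((-21 + 21*27) + t(38, z(0, -4))) = (-976 - 3389)/((-21 + 21*27) + (-10 + 66*38)) = -4365/((-21 + 567) + (-10 + 2508)) = -4365/(546 + 2498) = -4365/3044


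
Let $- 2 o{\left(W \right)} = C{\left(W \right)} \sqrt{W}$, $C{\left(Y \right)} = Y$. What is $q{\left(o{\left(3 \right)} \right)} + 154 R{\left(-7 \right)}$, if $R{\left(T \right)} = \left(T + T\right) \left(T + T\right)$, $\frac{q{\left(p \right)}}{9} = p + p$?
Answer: $30184 - 27 \sqrt{3} \approx 30137.0$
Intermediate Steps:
$o{\left(W \right)} = - \frac{W^{\frac{3}{2}}}{2}$ ($o{\left(W \right)} = - \frac{W \sqrt{W}}{2} = - \frac{W^{\frac{3}{2}}}{2}$)
$q{\left(p \right)} = 18 p$ ($q{\left(p \right)} = 9 \left(p + p\right) = 9 \cdot 2 p = 18 p$)
$R{\left(T \right)} = 4 T^{2}$ ($R{\left(T \right)} = 2 T 2 T = 4 T^{2}$)
$q{\left(o{\left(3 \right)} \right)} + 154 R{\left(-7 \right)} = 18 \left(- \frac{3^{\frac{3}{2}}}{2}\right) + 154 \cdot 4 \left(-7\right)^{2} = 18 \left(- \frac{3 \sqrt{3}}{2}\right) + 154 \cdot 4 \cdot 49 = 18 \left(- \frac{3 \sqrt{3}}{2}\right) + 154 \cdot 196 = - 27 \sqrt{3} + 30184 = 30184 - 27 \sqrt{3}$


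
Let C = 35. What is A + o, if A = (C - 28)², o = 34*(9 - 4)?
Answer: 219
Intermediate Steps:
o = 170 (o = 34*5 = 170)
A = 49 (A = (35 - 28)² = 7² = 49)
A + o = 49 + 170 = 219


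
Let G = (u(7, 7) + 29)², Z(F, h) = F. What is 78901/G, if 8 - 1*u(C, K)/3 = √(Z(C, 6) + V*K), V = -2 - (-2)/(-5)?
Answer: 1972525/(265 - 21*I*√5)² ≈ 25.575 + 9.3576*I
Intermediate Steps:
V = -12/5 (V = -2 - (-2)*(-1)/5 = -2 - 1*⅖ = -2 - ⅖ = -12/5 ≈ -2.4000)
u(C, K) = 24 - 3*√(C - 12*K/5)
G = (53 - 21*I*√5/5)² (G = ((24 - 3*√(-60*7 + 25*7)/5) + 29)² = ((24 - 3*√(-420 + 175)/5) + 29)² = ((24 - 21*I*√5/5) + 29)² = (53 - 21*I*√5/5)² ≈ 2720.8 - 995.5*I)
78901/G = 78901/(13604/5 - 2226*I*√5/5)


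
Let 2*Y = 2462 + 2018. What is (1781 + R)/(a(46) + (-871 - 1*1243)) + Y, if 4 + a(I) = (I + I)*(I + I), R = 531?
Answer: 7108676/3173 ≈ 2240.4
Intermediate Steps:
Y = 2240 (Y = (2462 + 2018)/2 = (1/2)*4480 = 2240)
a(I) = -4 + 4*I**2 (a(I) = -4 + (I + I)*(I + I) = -4 + (2*I)*(2*I) = -4 + 4*I**2)
(1781 + R)/(a(46) + (-871 - 1*1243)) + Y = (1781 + 531)/((-4 + 4*46**2) + (-871 - 1*1243)) + 2240 = 2312/((-4 + 4*2116) + (-871 - 1243)) + 2240 = 2312/((-4 + 8464) - 2114) + 2240 = 2312/(8460 - 2114) + 2240 = 2312/6346 + 2240 = 2312*(1/6346) + 2240 = 1156/3173 + 2240 = 7108676/3173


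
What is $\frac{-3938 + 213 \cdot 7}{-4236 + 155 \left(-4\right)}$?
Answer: $\frac{2447}{4856} \approx 0.50391$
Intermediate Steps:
$\frac{-3938 + 213 \cdot 7}{-4236 + 155 \left(-4\right)} = \frac{-3938 + 1491}{-4236 - 620} = - \frac{2447}{-4856} = \left(-2447\right) \left(- \frac{1}{4856}\right) = \frac{2447}{4856}$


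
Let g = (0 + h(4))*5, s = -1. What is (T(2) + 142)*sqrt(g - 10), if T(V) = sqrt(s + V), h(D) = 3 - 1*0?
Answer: 143*sqrt(5) ≈ 319.76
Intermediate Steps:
h(D) = 3 (h(D) = 3 + 0 = 3)
g = 15 (g = (0 + 3)*5 = 3*5 = 15)
T(V) = sqrt(-1 + V)
(T(2) + 142)*sqrt(g - 10) = (sqrt(-1 + 2) + 142)*sqrt(15 - 10) = (sqrt(1) + 142)*sqrt(5) = (1 + 142)*sqrt(5) = 143*sqrt(5)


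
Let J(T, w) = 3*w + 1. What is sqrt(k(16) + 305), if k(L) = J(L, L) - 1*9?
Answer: sqrt(345) ≈ 18.574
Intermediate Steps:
J(T, w) = 1 + 3*w
k(L) = -8 + 3*L (k(L) = (1 + 3*L) - 1*9 = (1 + 3*L) - 9 = -8 + 3*L)
sqrt(k(16) + 305) = sqrt((-8 + 3*16) + 305) = sqrt((-8 + 48) + 305) = sqrt(40 + 305) = sqrt(345)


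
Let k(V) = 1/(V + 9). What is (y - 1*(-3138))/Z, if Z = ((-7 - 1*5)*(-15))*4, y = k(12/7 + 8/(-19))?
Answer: 859211/197136 ≈ 4.3585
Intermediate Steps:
k(V) = 1/(9 + V)
y = 133/1369 (y = 1/(9 + (12/7 + 8/(-19))) = 1/(9 + (12*(⅐) + 8*(-1/19))) = 1/(9 + (12/7 - 8/19)) = 1/(9 + 172/133) = 1/(1369/133) = 133/1369 ≈ 0.097151)
Z = 720 (Z = ((-7 - 5)*(-15))*4 = -12*(-15)*4 = 180*4 = 720)
(y - 1*(-3138))/Z = (133/1369 - 1*(-3138))/720 = (133/1369 + 3138)*(1/720) = (4296055/1369)*(1/720) = 859211/197136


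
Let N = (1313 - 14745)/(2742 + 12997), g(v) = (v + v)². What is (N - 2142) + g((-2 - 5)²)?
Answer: 117430986/15739 ≈ 7461.1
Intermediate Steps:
g(v) = 4*v² (g(v) = (2*v)² = 4*v²)
N = -13432/15739 ≈ -0.85342
(N - 2142) + g((-2 - 5)²) = (-13432/15739 - 2142) + 4*((-2 - 5)²)² = -33726370/15739 + 4*((-7)²)² = -33726370/15739 + 4*49² = -33726370/15739 + 4*2401 = -33726370/15739 + 9604 = 117430986/15739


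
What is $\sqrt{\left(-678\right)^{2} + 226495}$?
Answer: $\sqrt{686179} \approx 828.36$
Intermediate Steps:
$\sqrt{\left(-678\right)^{2} + 226495} = \sqrt{459684 + 226495} = \sqrt{686179}$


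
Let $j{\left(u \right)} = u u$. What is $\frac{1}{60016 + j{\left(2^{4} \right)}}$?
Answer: $\frac{1}{60272} \approx 1.6591 \cdot 10^{-5}$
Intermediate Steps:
$j{\left(u \right)} = u^{2}$
$\frac{1}{60016 + j{\left(2^{4} \right)}} = \frac{1}{60016 + \left(2^{4}\right)^{2}} = \frac{1}{60016 + 16^{2}} = \frac{1}{60016 + 256} = \frac{1}{60272}$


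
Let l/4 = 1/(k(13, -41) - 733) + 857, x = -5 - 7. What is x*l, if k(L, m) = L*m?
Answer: -8679688/211 ≈ -41136.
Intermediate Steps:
x = -12
l = 2169922/633 (l = 4*(1/(13*(-41) - 733) + 857) = 4*(1/(-533 - 733) + 857) = 4*(1/(-1266) + 857) = 4*(-1/1266 + 857) = 4*(1084961/1266) = 2169922/633 ≈ 3428.0)
x*l = -12*2169922/633 = -8679688/211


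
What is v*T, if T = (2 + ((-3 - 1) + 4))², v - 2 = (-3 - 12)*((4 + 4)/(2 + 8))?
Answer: -40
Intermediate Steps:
v = -10 (v = 2 + (-3 - 12)*((4 + 4)/(2 + 8)) = 2 - 120/10 = 2 - 15*⅘ = 2 - 12 = -10)
T = 4 (T = (2 + (-4 + 4))² = (2 + 0)² = 2² = 4)
v*T = -10*4 = -40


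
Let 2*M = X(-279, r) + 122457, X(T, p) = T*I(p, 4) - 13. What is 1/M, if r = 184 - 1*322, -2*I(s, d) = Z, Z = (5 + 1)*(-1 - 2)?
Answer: 2/119933 ≈ 1.6676e-5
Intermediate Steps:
Z = -18 (Z = 6*(-3) = -18)
I(s, d) = 9 (I(s, d) = -½*(-18) = 9)
r = -138 (r = 184 - 322 = -138)
X(T, p) = -13 + 9*T (X(T, p) = T*9 - 13 = 9*T - 13 = -13 + 9*T)
M = 119933/2 (M = ((-13 + 9*(-279)) + 122457)/2 = ((-13 - 2511) + 122457)/2 = (-2524 + 122457)/2 = (½)*119933 = 119933/2 ≈ 59967.)
1/M = 1/(119933/2) = 2/119933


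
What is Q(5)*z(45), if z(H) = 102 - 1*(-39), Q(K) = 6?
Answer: 846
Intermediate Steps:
z(H) = 141 (z(H) = 102 + 39 = 141)
Q(5)*z(45) = 6*141 = 846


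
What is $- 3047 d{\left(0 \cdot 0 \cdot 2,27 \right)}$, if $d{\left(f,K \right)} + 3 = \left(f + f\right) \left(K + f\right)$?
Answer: $9141$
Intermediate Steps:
$d{\left(f,K \right)} = -3 + 2 f \left(K + f\right)$ ($d{\left(f,K \right)} = -3 + \left(f + f\right) \left(K + f\right) = -3 + 2 f \left(K + f\right)$)
$- 3047 d{\left(0 \cdot 0 \cdot 2,27 \right)} = - 3047 \left(-3 + 2 \left(0 \cdot 0 \cdot 2\right)^{2} + 2 \cdot 27 \cdot 0 \cdot 0 \cdot 2\right) = - 3047 \left(-3 + 2 \left(0 \cdot 2\right)^{2} + 2 \cdot 27 \cdot 0 \cdot 2\right) = - 3047 \left(-3 + 2 \cdot 0^{2} + 2 \cdot 27 \cdot 0\right) = - 3047 \left(-3 + 2 \cdot 0 + 0\right) = - 3047 \left(-3 + 0 + 0\right) = \left(-3047\right) \left(-3\right) = 9141$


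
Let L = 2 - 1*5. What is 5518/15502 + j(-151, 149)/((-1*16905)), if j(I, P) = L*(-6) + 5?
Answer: 2020114/5696985 ≈ 0.35459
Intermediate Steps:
L = -3 (L = 2 - 5 = -3)
j(I, P) = 23 (j(I, P) = -3*(-6) + 5 = 18 + 5 = 23)
5518/15502 + j(-151, 149)/((-1*16905)) = 5518/15502 + 23/((-1*16905)) = 5518*(1/15502) + 23/(-16905) = 2759/7751 + 23*(-1/16905) = 2759/7751 - 1/735 = 2020114/5696985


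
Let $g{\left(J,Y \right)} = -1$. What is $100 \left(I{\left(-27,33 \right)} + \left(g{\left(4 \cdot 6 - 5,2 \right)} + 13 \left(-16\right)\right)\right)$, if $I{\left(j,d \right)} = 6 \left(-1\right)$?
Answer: $-21500$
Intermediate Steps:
$I{\left(j,d \right)} = -6$
$100 \left(I{\left(-27,33 \right)} + \left(g{\left(4 \cdot 6 - 5,2 \right)} + 13 \left(-16\right)\right)\right) = 100 \left(-6 + \left(-1 + 13 \left(-16\right)\right)\right) = 100 \left(-6 - 209\right) = 100 \left(-215\right) = -21500$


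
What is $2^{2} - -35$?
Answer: $39$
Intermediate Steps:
$2^{2} - -35 = 4 + 35 = 39$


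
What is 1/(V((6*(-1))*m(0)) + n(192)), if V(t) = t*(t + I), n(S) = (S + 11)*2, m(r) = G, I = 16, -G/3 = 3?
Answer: 1/4186 ≈ 0.00023889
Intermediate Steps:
G = -9 (G = -3*3 = -9)
m(r) = -9
n(S) = 22 + 2*S (n(S) = (11 + S)*2 = 22 + 2*S)
V(t) = t*(16 + t) (V(t) = t*(t + 16) = t*(16 + t))
1/(V((6*(-1))*m(0)) + n(192)) = 1/(((6*(-1))*(-9))*(16 + (6*(-1))*(-9)) + (22 + 2*192)) = 1/((-6*(-9))*(16 - 6*(-9)) + (22 + 384)) = 1/(54*(16 + 54) + 406) = 1/(54*70 + 406) = 1/(3780 + 406) = 1/4186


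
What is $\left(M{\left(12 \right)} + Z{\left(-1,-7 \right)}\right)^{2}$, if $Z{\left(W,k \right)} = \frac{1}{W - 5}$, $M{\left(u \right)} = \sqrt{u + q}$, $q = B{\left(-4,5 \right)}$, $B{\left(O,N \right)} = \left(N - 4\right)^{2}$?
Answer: $\frac{469}{36} - \frac{\sqrt{13}}{3} \approx 11.826$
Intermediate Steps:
$B{\left(O,N \right)} = \left(-4 + N\right)^{2}$
$q = 1$ ($q = \left(-4 + 5\right)^{2} = 1^{2} = 1$)
$M{\left(u \right)} = \sqrt{1 + u}$ ($M{\left(u \right)} = \sqrt{u + 1} = \sqrt{1 + u}$)
$Z{\left(W,k \right)} = \frac{1}{-5 + W}$
$\left(M{\left(12 \right)} + Z{\left(-1,-7 \right)}\right)^{2} = \left(\sqrt{1 + 12} + \frac{1}{-5 - 1}\right)^{2} = \left(\sqrt{13} + \frac{1}{-6}\right)^{2} = \left(\sqrt{13} - \frac{1}{6}\right)^{2} = \left(- \frac{1}{6} + \sqrt{13}\right)^{2}$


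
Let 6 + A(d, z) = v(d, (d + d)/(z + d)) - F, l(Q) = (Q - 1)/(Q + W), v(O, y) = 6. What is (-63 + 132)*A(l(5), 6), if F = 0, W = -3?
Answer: 0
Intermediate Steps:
l(Q) = (-1 + Q)/(-3 + Q) (l(Q) = (Q - 1)/(Q - 3) = (-1 + Q)/(-3 + Q))
A(d, z) = 0 (A(d, z) = -6 + (6 - 1*0) = -6 + (6 + 0) = -6 + 6 = 0)
(-63 + 132)*A(l(5), 6) = (-63 + 132)*0 = 69*0 = 0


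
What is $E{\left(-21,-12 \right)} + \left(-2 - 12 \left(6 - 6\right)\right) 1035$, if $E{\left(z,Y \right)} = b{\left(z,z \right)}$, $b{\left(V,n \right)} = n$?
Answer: $-2091$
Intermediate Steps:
$E{\left(z,Y \right)} = z$
$E{\left(-21,-12 \right)} + \left(-2 - 12 \left(6 - 6\right)\right) 1035 = -21 + \left(-2 - 12 \left(6 - 6\right)\right) 1035 = -21 + \left(-2 - 0\right) 1035 = -21 + \left(-2 + 0\right) 1035 = -21 - 2070 = -2091$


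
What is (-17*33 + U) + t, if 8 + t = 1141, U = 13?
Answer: 585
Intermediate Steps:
t = 1133 (t = -8 + 1141 = 1133)
(-17*33 + U) + t = (-17*33 + 13) + 1133 = (-561 + 13) + 1133 = -548 + 1133 = 585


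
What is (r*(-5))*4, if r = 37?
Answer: -740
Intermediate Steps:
(r*(-5))*4 = (37*(-5))*4 = -185*4 = -740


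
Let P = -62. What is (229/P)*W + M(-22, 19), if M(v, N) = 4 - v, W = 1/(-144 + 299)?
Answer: 249631/9610 ≈ 25.976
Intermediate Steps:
W = 1/155 ≈ 0.0064516
(229/P)*W + M(-22, 19) = (229/(-62))*(1/155) + (4 - 1*(-22)) = (229*(-1/62))*(1/155) + (4 + 22) = -229/62*1/155 + 26 = -229/9610 + 26 = 249631/9610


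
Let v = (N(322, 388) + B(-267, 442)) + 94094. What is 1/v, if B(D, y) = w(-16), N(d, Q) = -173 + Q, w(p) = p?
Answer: 1/94293 ≈ 1.0605e-5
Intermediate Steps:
B(D, y) = -16
v = 94293 (v = ((-173 + 388) - 16) + 94094 = (215 - 16) + 94094 = 199 + 94094 = 94293)
1/v = 1/94293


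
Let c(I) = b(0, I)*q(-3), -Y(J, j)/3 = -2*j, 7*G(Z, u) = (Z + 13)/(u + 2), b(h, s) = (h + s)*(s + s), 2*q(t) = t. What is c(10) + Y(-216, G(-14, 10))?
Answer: -4201/14 ≈ -300.07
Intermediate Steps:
q(t) = t/2
b(h, s) = 2*s*(h + s) (b(h, s) = (h + s)*(2*s) = 2*s*(h + s))
G(Z, u) = (13 + Z)/(7*(2 + u)) (G(Z, u) = ((Z + 13)/(u + 2))/7 = ((13 + Z)/(2 + u))/7 = (13 + Z)/(7*(2 + u)))
Y(J, j) = 6*j (Y(J, j) = -(-6)*j = 6*j)
c(I) = -3*I² (c(I) = (2*I*(0 + I))*((½)*(-3)) = (2*I*I)*(-3/2) = (2*I²)*(-3/2) = -3*I²)
c(10) + Y(-216, G(-14, 10)) = -3*10² + 6*((13 - 14)/(7*(2 + 10))) = -3*100 + 6*((⅐)*(-1)/12) = -300 + 6*((⅐)*(1/12)*(-1)) = -300 + 6*(-1/84) = -300 - 1/14 = -4201/14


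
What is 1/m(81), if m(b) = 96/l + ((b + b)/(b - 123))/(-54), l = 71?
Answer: 994/1415 ≈ 0.70247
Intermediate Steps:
m(b) = 96/71 - b/(27*(-123 + b)) (m(b) = 96/71 + ((b + b)/(b - 123))/(-54) = 96*(1/71) + ((2*b)/(-123 + b))*(-1/54) = 96/71 + (2*b/(-123 + b))*(-1/54) = 96/71 - b/(27*(-123 + b)))
1/m(81) = 1/((-318816 + 2521*81)/(1917*(-123 + 81))) = 1/((1/1917)*(-318816 + 204201)/(-42)) = 1/((1/1917)*(-1/42)*(-114615)) = 1/(1415/994) = 994/1415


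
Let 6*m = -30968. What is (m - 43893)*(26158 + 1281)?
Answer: -4038005557/3 ≈ -1.3460e+9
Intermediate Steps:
m = -15484/3 (m = (⅙)*(-30968) = -15484/3 ≈ -5161.3)
(m - 43893)*(26158 + 1281) = (-15484/3 - 43893)*(26158 + 1281) = -147163/3*27439 = -4038005557/3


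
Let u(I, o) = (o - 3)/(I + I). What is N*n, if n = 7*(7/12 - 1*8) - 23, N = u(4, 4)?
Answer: -899/96 ≈ -9.3646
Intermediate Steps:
u(I, o) = (-3 + o)/(2*I) (u(I, o) = (-3 + o)/((2*I)) = (-3 + o)*(1/(2*I)) = (-3 + o)/(2*I))
N = ⅛ (N = (½)*(-3 + 4)/4 = (½)*(¼)*1 = ⅛ ≈ 0.12500)
n = -899/12 (n = 7*(7*(1/12) - 8) - 23 = 7*(7/12 - 8) - 23 = 7*(-89/12) - 23 = -623/12 - 23 = -899/12 ≈ -74.917)
N*n = (⅛)*(-899/12) = -899/96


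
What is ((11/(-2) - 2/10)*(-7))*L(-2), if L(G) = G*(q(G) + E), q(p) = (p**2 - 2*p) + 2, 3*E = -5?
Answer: -665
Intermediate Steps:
E = -5/3 (E = (1/3)*(-5) = -5/3 ≈ -1.6667)
q(p) = 2 + p**2 - 2*p
L(G) = G*(1/3 + G**2 - 2*G) (L(G) = G*((2 + G**2 - 2*G) - 5/3) = G*(1/3 + G**2 - 2*G))
((11/(-2) - 2/10)*(-7))*L(-2) = ((11/(-2) - 2/10)*(-7))*(-2*(1/3 + (-2)**2 - 2*(-2))) = ((11*(-1/2) - 2*1/10)*(-7))*(-2*(1/3 + 4 + 4)) = ((-11/2 - 1/5)*(-7))*(-2*25/3) = -57/10*(-7)*(-50/3) = (399/10)*(-50/3) = -665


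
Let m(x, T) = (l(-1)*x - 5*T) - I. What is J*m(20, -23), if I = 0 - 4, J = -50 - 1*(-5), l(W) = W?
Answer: -4455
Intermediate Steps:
J = -45 (J = -50 + 5 = -45)
I = -4
m(x, T) = 4 - x - 5*T (m(x, T) = (-x - 5*T) - 1*(-4) = (-x - 5*T) + 4 = 4 - x - 5*T)
J*m(20, -23) = -45*(4 - 1*20 - 5*(-23)) = -45*(4 - 20 + 115) = -45*99 = -4455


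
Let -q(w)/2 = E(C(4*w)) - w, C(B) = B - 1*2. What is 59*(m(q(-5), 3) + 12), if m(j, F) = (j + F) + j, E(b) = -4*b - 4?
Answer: -20119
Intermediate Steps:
C(B) = -2 + B (C(B) = B - 2 = -2 + B)
E(b) = -4 - 4*b
q(w) = -8 + 34*w (q(w) = -2*((-4 - 4*(-2 + 4*w)) - w) = -2*((-4 + (8 - 16*w)) - w) = -2*((4 - 16*w) - w) = -2*(4 - 17*w) = -8 + 34*w)
m(j, F) = F + 2*j (m(j, F) = (F + j) + j = F + 2*j)
59*(m(q(-5), 3) + 12) = 59*((3 + 2*(-8 + 34*(-5))) + 12) = 59*((3 + 2*(-8 - 170)) + 12) = 59*((3 + 2*(-178)) + 12) = 59*((3 - 356) + 12) = 59*(-353 + 12) = 59*(-341) = -20119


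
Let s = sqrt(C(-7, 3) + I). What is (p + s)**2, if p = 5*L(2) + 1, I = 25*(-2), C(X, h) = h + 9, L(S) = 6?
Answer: (31 + I*sqrt(38))**2 ≈ 923.0 + 382.19*I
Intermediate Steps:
C(X, h) = 9 + h
I = -50
s = I*sqrt(38) (s = sqrt((9 + 3) - 50) = sqrt(12 - 50) = sqrt(-38) = I*sqrt(38) ≈ 6.1644*I)
p = 31 (p = 5*6 + 1 = 30 + 1 = 31)
(p + s)**2 = (31 + I*sqrt(38))**2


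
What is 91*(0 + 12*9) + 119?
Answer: 9947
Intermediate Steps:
91*(0 + 12*9) + 119 = 91*(0 + 108) + 119 = 91*108 + 119 = 9828 + 119 = 9947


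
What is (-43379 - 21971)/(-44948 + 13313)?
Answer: 13070/6327 ≈ 2.0658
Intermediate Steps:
(-43379 - 21971)/(-44948 + 13313) = -65350/(-31635) = -65350*(-1/31635) = 13070/6327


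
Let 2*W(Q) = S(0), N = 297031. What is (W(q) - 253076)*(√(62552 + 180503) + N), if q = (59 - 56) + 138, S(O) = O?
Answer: -75171417356 - 253076*√243055 ≈ -7.5296e+10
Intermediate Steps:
q = 141 (q = 3 + 138 = 141)
W(Q) = 0 (W(Q) = (½)*0 = 0)
(W(q) - 253076)*(√(62552 + 180503) + N) = (0 - 253076)*(√(62552 + 180503) + 297031) = -253076*(√243055 + 297031) = -253076*(297031 + √243055) = -75171417356 - 253076*√243055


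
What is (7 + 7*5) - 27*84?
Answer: -2226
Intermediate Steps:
(7 + 7*5) - 27*84 = (7 + 35) - 2268 = 42 - 2268 = -2226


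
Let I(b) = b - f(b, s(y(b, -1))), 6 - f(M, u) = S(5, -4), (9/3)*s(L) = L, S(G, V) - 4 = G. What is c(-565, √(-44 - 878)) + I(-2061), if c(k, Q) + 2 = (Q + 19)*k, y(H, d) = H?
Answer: -12795 - 565*I*√922 ≈ -12795.0 - 17156.0*I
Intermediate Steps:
S(G, V) = 4 + G
s(L) = L/3
f(M, u) = -3 (f(M, u) = 6 - (4 + 5) = 6 - 1*9 = 6 - 9 = -3)
I(b) = 3 + b (I(b) = b - 1*(-3) = b + 3 = 3 + b)
c(k, Q) = -2 + k*(19 + Q) (c(k, Q) = -2 + (Q + 19)*k = -2 + (19 + Q)*k = -2 + k*(19 + Q))
c(-565, √(-44 - 878)) + I(-2061) = (-2 + 19*(-565) + √(-44 - 878)*(-565)) + (3 - 2061) = (-2 - 10735 + √(-922)*(-565)) - 2058 = (-2 - 10735 + (I*√922)*(-565)) - 2058 = (-2 - 10735 - 565*I*√922) - 2058 = (-10737 - 565*I*√922) - 2058 = -12795 - 565*I*√922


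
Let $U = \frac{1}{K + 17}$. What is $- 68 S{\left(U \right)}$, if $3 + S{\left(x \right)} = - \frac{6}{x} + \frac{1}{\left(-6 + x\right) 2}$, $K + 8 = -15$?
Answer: $- \frac{82824}{37} \approx -2238.5$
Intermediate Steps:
$K = -23$ ($K = -8 - 15 = -23$)
$U = - \frac{1}{6}$ ($U = \frac{1}{-23 + 17} = \frac{1}{-6} = - \frac{1}{6} \approx -0.16667$)
$S{\left(x \right)} = -3 + \frac{1}{2 \left(-6 + x\right)} - \frac{6}{x}$ ($S{\left(x \right)} = -3 + \left(- \frac{6}{x} + \frac{1}{\left(-6 + x\right) 2}\right) = -3 + \left(- \frac{6}{x} + \frac{1}{-6 + x} \frac{1}{2}\right) = -3 + \left(- \frac{6}{x} + \frac{1}{2 \left(-6 + x\right)}\right) = -3 + \left(\frac{1}{2 \left(-6 + x\right)} - \frac{6}{x}\right) = -3 + \frac{1}{2 \left(-6 + x\right)} - \frac{6}{x}$)
$- 68 S{\left(U \right)} = - 68 \frac{72 - 6 \left(- \frac{1}{6}\right)^{2} + 25 \left(- \frac{1}{6}\right)}{2 \left(- \frac{1}{6}\right) \left(-6 - \frac{1}{6}\right)} = - 68 \cdot \frac{1}{2} \left(-6\right) \frac{1}{- \frac{37}{6}} \left(72 - \frac{1}{6} - \frac{25}{6}\right) = - 68 \cdot \frac{1}{2} \left(-6\right) \left(- \frac{6}{37}\right) \left(72 - \frac{1}{6} - \frac{25}{6}\right) = - 68 \cdot \frac{1}{2} \left(-6\right) \left(- \frac{6}{37}\right) \frac{203}{3} = \left(-68\right) \frac{1218}{37} = - \frac{82824}{37}$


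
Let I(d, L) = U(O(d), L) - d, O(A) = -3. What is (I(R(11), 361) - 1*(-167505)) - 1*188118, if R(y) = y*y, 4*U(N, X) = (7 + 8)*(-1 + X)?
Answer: -19384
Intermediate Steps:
U(N, X) = -15/4 + 15*X/4 (U(N, X) = ((7 + 8)*(-1 + X))/4 = (15*(-1 + X))/4 = (-15 + 15*X)/4 = -15/4 + 15*X/4)
R(y) = y**2
I(d, L) = -15/4 - d + 15*L/4 (I(d, L) = (-15/4 + 15*L/4) - d = -15/4 - d + 15*L/4)
(I(R(11), 361) - 1*(-167505)) - 1*188118 = ((-15/4 - 1*11**2 + (15/4)*361) - 1*(-167505)) - 1*188118 = ((-15/4 - 1*121 + 5415/4) + 167505) - 188118 = ((-15/4 - 121 + 5415/4) + 167505) - 188118 = (1229 + 167505) - 188118 = 168734 - 188118 = -19384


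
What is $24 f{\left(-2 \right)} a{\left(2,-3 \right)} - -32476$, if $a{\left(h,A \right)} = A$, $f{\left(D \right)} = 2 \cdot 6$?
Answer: $31612$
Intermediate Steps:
$f{\left(D \right)} = 12$
$24 f{\left(-2 \right)} a{\left(2,-3 \right)} - -32476 = 24 \cdot 12 \left(-3\right) - -32476 = 288 \left(-3\right) + 32476 = -864 + 32476 = 31612$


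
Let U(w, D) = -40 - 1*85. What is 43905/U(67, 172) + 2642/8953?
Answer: -78550243/223825 ≈ -350.94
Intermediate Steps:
U(w, D) = -125 (U(w, D) = -40 - 85 = -125)
43905/U(67, 172) + 2642/8953 = 43905/(-125) + 2642/8953 = 43905*(-1/125) + 2642*(1/8953) = -8781/25 + 2642/8953 = -78550243/223825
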